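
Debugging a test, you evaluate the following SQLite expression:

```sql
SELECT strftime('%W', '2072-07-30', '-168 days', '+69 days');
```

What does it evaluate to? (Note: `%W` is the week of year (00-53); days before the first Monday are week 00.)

16

First apply '-168 days', '+69 days': 2072-07-30 → 2072-04-22.
2072-04-22 is a Friday. SQLite's %W counts Mondays since the year started; the result is 16.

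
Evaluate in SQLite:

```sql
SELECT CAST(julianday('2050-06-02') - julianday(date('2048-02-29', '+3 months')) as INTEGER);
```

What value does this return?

Adding +3 months to 2048-02-29 gives 2048-05-29.
2 days remain in May 2048 after the 29th (31 − 29).
Full months from June 2048 through May 2050 contribute their day counts.
Then 2 days into June 2050.
Total: 2 + 30 + 31 + 31 + 30 + 31 + 30 + 31 + 31 + 28 + 31 + 30 + 31 + 30 + 31 + 31 + 30 + 31 + 30 + 31 + 31 + 28 + 31 + 30 + 31 + 2 = 734.

734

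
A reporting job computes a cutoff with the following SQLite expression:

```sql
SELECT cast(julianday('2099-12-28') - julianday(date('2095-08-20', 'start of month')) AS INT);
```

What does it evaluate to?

1610

`start of month` rewinds 2095-08-20 to 2095-08-01.
30 days remain in August 2095 after the 1st (31 − 1).
Full months from September 2095 through November 2099 contribute their day counts.
Then 28 days into December 2099.
Total: 30 + 30 + 31 + 30 + 31 + 31 + 29 + 31 + 30 + 31 + 30 + 31 + 31 + 30 + 31 + 30 + 31 + 31 + 28 + 31 + 30 + 31 + 30 + 31 + 31 + 30 + 31 + 30 + 31 + 31 + 28 + 31 + 30 + 31 + 30 + 31 + 31 + 30 + 31 + 30 + 31 + 31 + 28 + 31 + 30 + 31 + 30 + 31 + 31 + 30 + 31 + 30 + 28 = 1610.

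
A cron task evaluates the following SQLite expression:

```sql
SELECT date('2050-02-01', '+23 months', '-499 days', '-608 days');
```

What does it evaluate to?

Adding +23 months to 2050-02-01 gives 2052-01-01.
Applying '-499 days' to 2052-01-01: counting 499 days back gives 2050-08-20.
Applying '-608 days' to 2050-08-20: counting 608 days back gives 2048-12-20.

2048-12-20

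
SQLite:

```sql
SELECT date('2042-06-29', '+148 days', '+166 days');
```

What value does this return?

Applying '+148 days' to 2042-06-29: counting 148 days forward gives 2042-11-24.
Applying '+166 days' to 2042-11-24: counting 166 days forward gives 2043-05-09.

2043-05-09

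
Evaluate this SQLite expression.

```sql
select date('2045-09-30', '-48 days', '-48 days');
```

2045-06-26

Applying '-48 days' to 2045-09-30: counting 48 days back gives 2045-08-13.
Applying '-48 days' to 2045-08-13: counting 48 days back gives 2045-06-26.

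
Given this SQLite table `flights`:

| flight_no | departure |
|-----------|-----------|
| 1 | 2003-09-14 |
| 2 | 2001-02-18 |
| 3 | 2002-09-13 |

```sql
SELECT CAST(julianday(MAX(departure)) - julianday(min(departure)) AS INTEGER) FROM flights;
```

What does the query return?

MIN = 2001-02-18, MAX = 2003-09-14.
10 days remain in February 2001 after the 18th (28 − 18).
Full months from March 2001 through August 2003 contribute their day counts.
Then 14 days into September 2003.
Total: 10 + 31 + 30 + 31 + 30 + 31 + 31 + 30 + 31 + 30 + 31 + 31 + 28 + 31 + 30 + 31 + 30 + 31 + 31 + 30 + 31 + 30 + 31 + 31 + 28 + 31 + 30 + 31 + 30 + 31 + 31 + 14 = 938.

938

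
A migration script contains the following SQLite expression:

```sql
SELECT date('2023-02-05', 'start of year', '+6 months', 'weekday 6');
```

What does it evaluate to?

`start of year` rewinds 2023-02-05 to 2023-01-01.
Adding +6 months to 2023-01-01 gives 2023-07-01.
`weekday 6` advances to the next Saturday; 2023-07-01 is already a Saturday, so it stays at 2023-07-01.

2023-07-01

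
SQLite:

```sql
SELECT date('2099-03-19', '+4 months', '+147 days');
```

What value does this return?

2099-12-13

Adding +4 months to 2099-03-19 gives 2099-07-19.
Applying '+147 days' to 2099-07-19: counting 147 days forward gives 2099-12-13.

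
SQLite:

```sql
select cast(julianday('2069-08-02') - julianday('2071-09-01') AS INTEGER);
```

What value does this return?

-760

29 days remain in August 2069 after the 2nd (31 − 2).
Full months from September 2069 through August 2071 contribute their day counts.
Then 1 day into September 2071.
Total: 29 + 30 + 31 + 30 + 31 + 31 + 28 + 31 + 30 + 31 + 30 + 31 + 31 + 30 + 31 + 30 + 31 + 31 + 28 + 31 + 30 + 31 + 30 + 31 + 31 + 1 = 760.
The subtraction is earlier − later, so the result is −760 → -760.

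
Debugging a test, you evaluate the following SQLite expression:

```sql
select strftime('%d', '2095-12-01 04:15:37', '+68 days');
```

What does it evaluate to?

07

First apply '+68 days': 2095-12-01 04:15:37 → 2096-02-07 04:15:37.
`%d` extracts the 2-digit day of month: 07.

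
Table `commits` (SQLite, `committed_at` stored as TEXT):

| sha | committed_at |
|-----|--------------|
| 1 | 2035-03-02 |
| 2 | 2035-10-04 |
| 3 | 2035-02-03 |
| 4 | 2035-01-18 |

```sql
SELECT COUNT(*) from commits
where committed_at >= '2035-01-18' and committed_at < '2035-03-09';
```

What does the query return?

3

Rows in [2035-01-18, 2035-03-09): 2035-03-02, 2035-02-03, 2035-01-18 → 3 rows.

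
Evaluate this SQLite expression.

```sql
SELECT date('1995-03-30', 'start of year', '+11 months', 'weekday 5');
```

`start of year` rewinds 1995-03-30 to 1995-01-01.
Adding +11 months to 1995-01-01 gives 1995-12-01.
`weekday 5` advances to the next Friday; 1995-12-01 is already a Friday, so it stays at 1995-12-01.

1995-12-01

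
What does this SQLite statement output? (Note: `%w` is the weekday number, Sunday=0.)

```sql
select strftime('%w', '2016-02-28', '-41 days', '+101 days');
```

First apply '-41 days', '+101 days': 2016-02-28 → 2016-04-28.
2016-04-28 is a Thursday; with Sunday=0 that is 4.

4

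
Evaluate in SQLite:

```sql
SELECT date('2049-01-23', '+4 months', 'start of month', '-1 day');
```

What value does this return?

Adding +4 months to 2049-01-23 gives 2049-05-23.
`start of month` rewinds 2049-05-23 to 2049-05-01.
Going back 1 day from 2049-05-01 reaches 2049-04-30 (last day of April, 30 days).

2049-04-30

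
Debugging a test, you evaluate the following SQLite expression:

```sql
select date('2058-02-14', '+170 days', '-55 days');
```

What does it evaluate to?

Applying '+170 days' to 2058-02-14: counting 170 days forward gives 2058-08-03.
Applying '-55 days' to 2058-08-03: counting 55 days back gives 2058-06-09.

2058-06-09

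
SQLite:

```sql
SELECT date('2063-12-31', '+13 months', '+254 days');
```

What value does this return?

2065-10-12

Adding +13 months to 2063-12-31 gives 2065-01-31.
Applying '+254 days' to 2065-01-31: counting 254 days forward gives 2065-10-12.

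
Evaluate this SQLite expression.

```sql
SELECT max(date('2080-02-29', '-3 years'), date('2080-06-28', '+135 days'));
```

date('2080-02-29', '-3 years') → 2077-03-01.
date('2080-06-28', '+135 days') → 2080-11-10.
Later of the two is 2080-11-10.

2080-11-10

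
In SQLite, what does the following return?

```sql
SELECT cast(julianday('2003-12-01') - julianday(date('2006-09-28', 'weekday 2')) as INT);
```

-1037

`weekday 2` advances to the next Tuesday; 2006-09-28 is a Thursday, so it moves forward to 2006-10-03.
30 days remain in December 2003 after the 1st (31 − 1).
Full months from January 2004 through September 2006 contribute their day counts.
Then 3 days into October 2006.
Total: 30 + 31 + 29 + 31 + 30 + 31 + 30 + 31 + 31 + 30 + 31 + 30 + 31 + 31 + 28 + 31 + 30 + 31 + 30 + 31 + 31 + 30 + 31 + 30 + 31 + 31 + 28 + 31 + 30 + 31 + 30 + 31 + 31 + 30 + 3 = 1037.
The subtraction is earlier − later, so the result is −1037 → -1037.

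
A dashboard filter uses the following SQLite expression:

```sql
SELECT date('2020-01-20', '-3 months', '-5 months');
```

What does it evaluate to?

Adding -3 months to 2020-01-20 gives 2019-10-20.
Adding -5 months to 2019-10-20 gives 2019-05-20.

2019-05-20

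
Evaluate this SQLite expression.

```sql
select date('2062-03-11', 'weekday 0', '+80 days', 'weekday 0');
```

`weekday 0` advances to the next Sunday; 2062-03-11 is a Saturday, so it moves forward to 2062-03-12.
Applying '+80 days' to 2062-03-12: counting 80 days forward gives 2062-05-31.
`weekday 0` advances to the next Sunday; 2062-05-31 is a Wednesday, so it moves forward to 2062-06-04.

2062-06-04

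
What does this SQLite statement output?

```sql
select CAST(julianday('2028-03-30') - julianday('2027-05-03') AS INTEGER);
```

28 days remain in May 2027 after the 3rd (31 − 3).
Full months from June 2027 through February 2028 contribute their day counts.
Then 30 days into March 2028.
Total: 28 + 30 + 31 + 31 + 30 + 31 + 30 + 31 + 31 + 29 + 30 = 332.

332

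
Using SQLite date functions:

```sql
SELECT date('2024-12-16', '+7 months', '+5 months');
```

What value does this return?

Adding +7 months to 2024-12-16 gives 2025-07-16.
Adding +5 months to 2025-07-16 gives 2025-12-16.

2025-12-16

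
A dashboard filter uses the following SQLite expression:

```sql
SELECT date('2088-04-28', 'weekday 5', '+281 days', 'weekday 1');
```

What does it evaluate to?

2089-02-07

`weekday 5` advances to the next Friday; 2088-04-28 is a Wednesday, so it moves forward to 2088-04-30.
Applying '+281 days' to 2088-04-30: counting 281 days forward gives 2089-02-05.
`weekday 1` advances to the next Monday; 2089-02-05 is a Saturday, so it moves forward to 2089-02-07.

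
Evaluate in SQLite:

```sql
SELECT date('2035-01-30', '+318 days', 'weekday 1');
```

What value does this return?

2035-12-17

Applying '+318 days' to 2035-01-30: counting 318 days forward gives 2035-12-14.
`weekday 1` advances to the next Monday; 2035-12-14 is a Friday, so it moves forward to 2035-12-17.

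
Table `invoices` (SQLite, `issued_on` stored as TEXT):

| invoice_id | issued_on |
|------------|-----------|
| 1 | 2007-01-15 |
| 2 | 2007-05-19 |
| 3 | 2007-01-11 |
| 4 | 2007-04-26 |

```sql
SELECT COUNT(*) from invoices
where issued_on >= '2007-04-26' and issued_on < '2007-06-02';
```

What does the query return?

2

Rows in [2007-04-26, 2007-06-02): 2007-05-19, 2007-04-26 → 2 rows.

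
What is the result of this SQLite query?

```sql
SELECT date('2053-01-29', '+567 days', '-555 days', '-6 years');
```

Applying '+567 days' to 2053-01-29: counting 567 days forward gives 2054-08-19.
Applying '-555 days' to 2054-08-19: counting 555 days back gives 2053-02-10.
Adding -6 years to 2053-02-10 gives 2047-02-10.

2047-02-10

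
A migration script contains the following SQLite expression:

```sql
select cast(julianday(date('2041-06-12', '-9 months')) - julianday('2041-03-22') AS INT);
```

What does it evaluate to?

Adding -9 months to 2041-06-12 gives 2040-09-12.
18 days remain in September 2040 after the 12th (30 − 12).
October 2040: 31 days.
November 2040: 30 days.
December 2040: 31 days.
January 2041: 31 days.
February 2041: 28 days.
Then 22 days into March 2041.
Total: 18 + 31 + 30 + 31 + 31 + 28 + 22 = 191.
The subtraction is earlier − later, so the result is −191 → -191.

-191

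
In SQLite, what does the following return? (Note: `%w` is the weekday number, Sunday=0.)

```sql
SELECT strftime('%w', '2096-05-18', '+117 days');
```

3

First apply '+117 days': 2096-05-18 → 2096-09-12.
2096-09-12 is a Wednesday; with Sunday=0 that is 3.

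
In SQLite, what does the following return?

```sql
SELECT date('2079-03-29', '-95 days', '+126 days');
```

2079-04-29

Applying '-95 days' to 2079-03-29: counting 95 days back gives 2078-12-24.
Applying '+126 days' to 2078-12-24: counting 126 days forward gives 2079-04-29.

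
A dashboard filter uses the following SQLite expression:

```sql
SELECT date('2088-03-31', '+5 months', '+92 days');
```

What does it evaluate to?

Adding +5 months to 2088-03-31 gives 2088-08-31.
Applying '+92 days' to 2088-08-31: counting 92 days forward gives 2088-12-01.

2088-12-01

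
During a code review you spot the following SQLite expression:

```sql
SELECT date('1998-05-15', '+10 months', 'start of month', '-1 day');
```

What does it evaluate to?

Adding +10 months to 1998-05-15 gives 1999-03-15.
`start of month` rewinds 1999-03-15 to 1999-03-01.
Going back 1 day from 1999-03-01 reaches 1999-02-28 (last day of February, 28 days).

1999-02-28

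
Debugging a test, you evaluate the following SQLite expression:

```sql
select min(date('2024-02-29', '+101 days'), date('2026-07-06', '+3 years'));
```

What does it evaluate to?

date('2024-02-29', '+101 days') → 2024-06-09.
date('2026-07-06', '+3 years') → 2029-07-06.
Earlier of the two is 2024-06-09.

2024-06-09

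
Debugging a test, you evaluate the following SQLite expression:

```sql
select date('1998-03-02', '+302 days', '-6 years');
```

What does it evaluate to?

Applying '+302 days' to 1998-03-02: counting 302 days forward gives 1998-12-29.
Adding -6 years to 1998-12-29 gives 1992-12-29.

1992-12-29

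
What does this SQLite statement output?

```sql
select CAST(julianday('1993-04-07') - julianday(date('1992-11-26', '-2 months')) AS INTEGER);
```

Adding -2 months to 1992-11-26 gives 1992-09-26.
4 days remain in September 1992 after the 26th (30 − 26).
Full months from October 1992 through March 1993 contribute their day counts.
Then 7 days into April 1993.
Total: 4 + 31 + 30 + 31 + 31 + 28 + 31 + 7 = 193.

193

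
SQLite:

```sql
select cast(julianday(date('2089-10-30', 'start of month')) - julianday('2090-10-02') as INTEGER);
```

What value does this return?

-366

`start of month` rewinds 2089-10-30 to 2089-10-01.
30 days remain in October 2089 after the 1st (31 − 1).
Full months from November 2089 through September 2090 contribute their day counts.
Then 2 days into October 2090.
Total: 30 + 30 + 31 + 31 + 28 + 31 + 30 + 31 + 30 + 31 + 31 + 30 + 2 = 366.
The subtraction is earlier − later, so the result is −366 → -366.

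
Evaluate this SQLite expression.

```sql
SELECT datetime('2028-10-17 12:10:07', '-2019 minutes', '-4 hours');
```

2019 minutes = 33h 39m; -2019 minutes from 2028-10-17 12:10:07 is 2028-10-16 02:31:07 (crosses midnight).
-4 hours from 2028-10-16 02:31:07 is 2028-10-15 22:31:07 (crosses midnight).

2028-10-15 22:31:07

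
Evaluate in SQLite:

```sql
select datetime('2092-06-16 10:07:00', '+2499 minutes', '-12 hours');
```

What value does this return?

2092-06-17 15:46:00

2499 minutes = 41h 39m; +2499 minutes from 2092-06-16 10:07:00 is 2092-06-18 03:46:00 (crosses midnight).
-12 hours from 2092-06-18 03:46:00 is 2092-06-17 15:46:00 (crosses midnight).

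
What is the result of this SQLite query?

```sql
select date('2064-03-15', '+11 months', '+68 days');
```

2065-04-24

Adding +11 months to 2064-03-15 gives 2065-02-15.
Applying '+68 days' to 2065-02-15: counting 68 days forward gives 2065-04-24.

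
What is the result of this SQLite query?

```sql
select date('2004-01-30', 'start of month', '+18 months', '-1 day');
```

2005-06-30

`start of month` rewinds 2004-01-30 to 2004-01-01.
Adding +18 months to 2004-01-01 gives 2005-07-01.
Going back 1 day from 2005-07-01 reaches 2005-06-30 (last day of June, 30 days).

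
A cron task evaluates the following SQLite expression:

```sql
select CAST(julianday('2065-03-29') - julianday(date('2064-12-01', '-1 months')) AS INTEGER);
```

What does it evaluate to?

148

Adding -1 month to 2064-12-01 gives 2064-11-01.
29 days remain in November 2064 after the 1st (30 − 1).
December 2064: 31 days.
January 2065: 31 days.
February 2065: 28 days.
Then 29 days into March 2065.
Total: 29 + 31 + 31 + 28 + 29 = 148.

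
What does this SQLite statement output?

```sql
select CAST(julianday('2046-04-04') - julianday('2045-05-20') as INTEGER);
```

11 days remain in May 2045 after the 20th (31 − 20).
Full months from June 2045 through March 2046 contribute their day counts.
Then 4 days into April 2046.
Total: 11 + 30 + 31 + 31 + 30 + 31 + 30 + 31 + 31 + 28 + 31 + 4 = 319.

319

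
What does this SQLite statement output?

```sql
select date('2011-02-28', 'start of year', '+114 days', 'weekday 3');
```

`start of year` rewinds 2011-02-28 to 2011-01-01.
Applying '+114 days' to 2011-01-01: counting 114 days forward gives 2011-04-25.
`weekday 3` advances to the next Wednesday; 2011-04-25 is a Monday, so it moves forward to 2011-04-27.

2011-04-27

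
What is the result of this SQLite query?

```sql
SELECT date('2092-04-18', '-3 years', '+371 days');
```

2090-04-24

Adding -3 years to 2092-04-18 gives 2089-04-18.
Applying '+371 days' to 2089-04-18: counting 371 days forward gives 2090-04-24.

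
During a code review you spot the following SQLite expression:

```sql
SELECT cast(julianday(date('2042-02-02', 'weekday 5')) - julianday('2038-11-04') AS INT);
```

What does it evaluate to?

1191

`weekday 5` advances to the next Friday; 2042-02-02 is a Sunday, so it moves forward to 2042-02-07.
26 days remain in November 2038 after the 4th (30 − 4).
Full months from December 2038 through January 2042 contribute their day counts.
Then 7 days into February 2042.
Total: 26 + 31 + 31 + 28 + 31 + 30 + 31 + 30 + 31 + 31 + 30 + 31 + 30 + 31 + 31 + 29 + 31 + 30 + 31 + 30 + 31 + 31 + 30 + 31 + 30 + 31 + 31 + 28 + 31 + 30 + 31 + 30 + 31 + 31 + 30 + 31 + 30 + 31 + 31 + 7 = 1191.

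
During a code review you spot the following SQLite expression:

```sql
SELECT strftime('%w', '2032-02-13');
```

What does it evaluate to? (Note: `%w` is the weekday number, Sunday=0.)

2032-02-13 is a Friday; with Sunday=0 that is 5.

5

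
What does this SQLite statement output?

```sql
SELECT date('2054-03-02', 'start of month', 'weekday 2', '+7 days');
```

2054-03-10

`start of month` rewinds 2054-03-02 to 2054-03-01.
`weekday 2` advances to the next Tuesday; 2054-03-01 is a Sunday, so it moves forward to 2054-03-03.
Advancing 7 more days within March lands on 2054-03-10.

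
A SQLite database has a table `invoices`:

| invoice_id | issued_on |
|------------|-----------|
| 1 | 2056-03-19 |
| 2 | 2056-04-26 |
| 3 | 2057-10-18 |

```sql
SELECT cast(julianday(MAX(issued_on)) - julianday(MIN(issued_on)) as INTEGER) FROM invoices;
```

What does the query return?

578

MIN = 2056-03-19, MAX = 2057-10-18.
12 days remain in March 2056 after the 19th (31 − 19).
Full months from April 2056 through September 2057 contribute their day counts.
Then 18 days into October 2057.
Total: 12 + 30 + 31 + 30 + 31 + 31 + 30 + 31 + 30 + 31 + 31 + 28 + 31 + 30 + 31 + 30 + 31 + 31 + 30 + 18 = 578.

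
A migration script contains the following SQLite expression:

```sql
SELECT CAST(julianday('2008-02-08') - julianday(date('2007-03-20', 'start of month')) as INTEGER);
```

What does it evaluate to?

`start of month` rewinds 2007-03-20 to 2007-03-01.
30 days remain in March 2007 after the 1st (31 − 1).
Full months from April 2007 through January 2008 contribute their day counts.
Then 8 days into February 2008.
Total: 30 + 30 + 31 + 30 + 31 + 31 + 30 + 31 + 30 + 31 + 31 + 8 = 344.

344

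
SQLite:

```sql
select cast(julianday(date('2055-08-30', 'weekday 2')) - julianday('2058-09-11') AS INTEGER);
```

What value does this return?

`weekday 2` advances to the next Tuesday; 2055-08-30 is a Monday, so it moves forward to 2055-08-31.
0 days remain in August 2055 after the 31st (31 − 31).
Full months from September 2055 through August 2058 contribute their day counts.
Then 11 days into September 2058.
Total: 0 + 30 + 31 + 30 + 31 + 31 + 29 + 31 + 30 + 31 + 30 + 31 + 31 + 30 + 31 + 30 + 31 + 31 + 28 + 31 + 30 + 31 + 30 + 31 + 31 + 30 + 31 + 30 + 31 + 31 + 28 + 31 + 30 + 31 + 30 + 31 + 31 + 11 = 1107.
The subtraction is earlier − later, so the result is −1107 → -1107.

-1107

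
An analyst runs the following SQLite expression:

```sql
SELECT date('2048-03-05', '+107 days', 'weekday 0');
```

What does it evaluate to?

Applying '+107 days' to 2048-03-05: counting 107 days forward gives 2048-06-20.
`weekday 0` advances to the next Sunday; 2048-06-20 is a Saturday, so it moves forward to 2048-06-21.

2048-06-21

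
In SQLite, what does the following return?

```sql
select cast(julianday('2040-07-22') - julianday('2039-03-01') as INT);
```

509

30 days remain in March 2039 after the 1st (31 − 1).
Full months from April 2039 through June 2040 contribute their day counts.
Then 22 days into July 2040.
Total: 30 + 30 + 31 + 30 + 31 + 31 + 30 + 31 + 30 + 31 + 31 + 29 + 31 + 30 + 31 + 30 + 22 = 509.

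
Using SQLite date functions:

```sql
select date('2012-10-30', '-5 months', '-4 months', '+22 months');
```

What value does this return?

Adding -5 months to 2012-10-30 gives 2012-05-30.
Adding -4 months to 2012-05-30 gives 2012-01-30.
Adding +22 months to 2012-01-30 gives 2013-11-30.

2013-11-30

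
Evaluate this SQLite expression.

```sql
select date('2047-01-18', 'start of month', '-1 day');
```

2046-12-31

`start of month` rewinds 2047-01-18 to 2047-01-01.
Going back 1 day from 2047-01-01 reaches 2046-12-31 (last day of December, 31 days).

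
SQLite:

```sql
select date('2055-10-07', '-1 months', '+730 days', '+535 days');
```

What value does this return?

Adding -1 month to 2055-10-07 gives 2055-09-07.
Applying '+730 days' to 2055-09-07: counting 730 days forward gives 2057-09-06.
Applying '+535 days' to 2057-09-06: counting 535 days forward gives 2059-02-23.

2059-02-23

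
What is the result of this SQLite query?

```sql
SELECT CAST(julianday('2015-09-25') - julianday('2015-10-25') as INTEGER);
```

5 days remain in September 2015 after the 25th (30 − 25).
Then 25 days into October 2015.
Total: 5 + 25 = 30.
The subtraction is earlier − later, so the result is −30 → -30.

-30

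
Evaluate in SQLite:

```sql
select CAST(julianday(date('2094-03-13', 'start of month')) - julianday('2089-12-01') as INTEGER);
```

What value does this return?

1551

`start of month` rewinds 2094-03-13 to 2094-03-01.
30 days remain in December 2089 after the 1st (31 − 1).
Full months from January 2090 through February 2094 contribute their day counts.
Then 1 day into March 2094.
Total: 30 + 31 + 28 + 31 + 30 + 31 + 30 + 31 + 31 + 30 + 31 + 30 + 31 + 31 + 28 + 31 + 30 + 31 + 30 + 31 + 31 + 30 + 31 + 30 + 31 + 31 + 29 + 31 + 30 + 31 + 30 + 31 + 31 + 30 + 31 + 30 + 31 + 31 + 28 + 31 + 30 + 31 + 30 + 31 + 31 + 30 + 31 + 30 + 31 + 31 + 28 + 1 = 1551.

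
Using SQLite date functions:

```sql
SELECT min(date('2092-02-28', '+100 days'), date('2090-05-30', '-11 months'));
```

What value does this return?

2089-06-30

date('2092-02-28', '+100 days') → 2092-06-07.
date('2090-05-30', '-11 months') → 2089-06-30.
Earlier of the two is 2089-06-30.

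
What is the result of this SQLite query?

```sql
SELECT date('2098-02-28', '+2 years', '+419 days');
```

2101-04-23

Adding +2 years to 2098-02-28 gives 2100-02-28.
Applying '+419 days' to 2100-02-28: counting 419 days forward gives 2101-04-23.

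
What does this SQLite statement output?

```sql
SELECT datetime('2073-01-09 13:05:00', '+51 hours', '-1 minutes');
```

+51 hours from 2073-01-09 13:05:00 is 2073-01-11 16:05:00 (crosses midnight).
-1 minutes from 2073-01-11 16:05:00 is 2073-01-11 16:04:00.

2073-01-11 16:04:00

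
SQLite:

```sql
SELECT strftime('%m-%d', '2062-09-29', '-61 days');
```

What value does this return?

First apply '-61 days': 2062-09-29 → 2062-07-30.
`%m-%d` extracts the month-day: 07-30.

07-30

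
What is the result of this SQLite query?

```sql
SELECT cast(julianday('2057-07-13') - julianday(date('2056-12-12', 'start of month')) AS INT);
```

224

`start of month` rewinds 2056-12-12 to 2056-12-01.
30 days remain in December 2056 after the 1st (31 − 1).
Full months from January 2057 through June 2057 contribute their day counts.
Then 13 days into July 2057.
Total: 30 + 31 + 28 + 31 + 30 + 31 + 30 + 13 = 224.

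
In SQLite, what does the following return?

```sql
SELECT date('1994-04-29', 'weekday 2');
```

1994-05-03

`weekday 2` advances to the next Tuesday; 1994-04-29 is a Friday, so it moves forward to 1994-05-03.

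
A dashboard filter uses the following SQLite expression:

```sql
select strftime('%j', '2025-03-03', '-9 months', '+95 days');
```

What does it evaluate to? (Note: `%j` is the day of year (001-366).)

First apply '-9 months', '+95 days': 2025-03-03 → 2024-09-06.
Day-of-year for 2024-09-06: days since 2024-01-01 inclusive = 250, zero-padded to 250.

250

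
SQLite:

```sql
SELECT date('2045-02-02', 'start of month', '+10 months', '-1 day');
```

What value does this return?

2045-11-30

`start of month` rewinds 2045-02-02 to 2045-02-01.
Adding +10 months to 2045-02-01 gives 2045-12-01.
Going back 1 day from 2045-12-01 reaches 2045-11-30 (last day of November, 30 days).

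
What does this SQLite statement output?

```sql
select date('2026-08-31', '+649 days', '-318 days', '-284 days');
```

2026-10-17

Applying '+649 days' to 2026-08-31: counting 649 days forward gives 2028-06-10.
Applying '-318 days' to 2028-06-10: counting 318 days back gives 2027-07-28.
Applying '-284 days' to 2027-07-28: counting 284 days back gives 2026-10-17.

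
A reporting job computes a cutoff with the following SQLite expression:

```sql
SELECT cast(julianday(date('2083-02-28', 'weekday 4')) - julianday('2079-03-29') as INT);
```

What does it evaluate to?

`weekday 4` advances to the next Thursday; 2083-02-28 is a Sunday, so it moves forward to 2083-03-04.
2 days remain in March 2079 after the 29th (31 − 29).
Full months from April 2079 through February 2083 contribute their day counts.
Then 4 days into March 2083.
Total: 2 + 30 + 31 + 30 + 31 + 31 + 30 + 31 + 30 + 31 + 31 + 29 + 31 + 30 + 31 + 30 + 31 + 31 + 30 + 31 + 30 + 31 + 31 + 28 + 31 + 30 + 31 + 30 + 31 + 31 + 30 + 31 + 30 + 31 + 31 + 28 + 31 + 30 + 31 + 30 + 31 + 31 + 30 + 31 + 30 + 31 + 31 + 28 + 4 = 1436.

1436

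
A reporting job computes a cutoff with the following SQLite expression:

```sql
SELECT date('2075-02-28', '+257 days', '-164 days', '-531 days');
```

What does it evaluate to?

2073-12-17

Applying '+257 days' to 2075-02-28: counting 257 days forward gives 2075-11-12.
Applying '-164 days' to 2075-11-12: counting 164 days back gives 2075-06-01.
Applying '-531 days' to 2075-06-01: counting 531 days back gives 2073-12-17.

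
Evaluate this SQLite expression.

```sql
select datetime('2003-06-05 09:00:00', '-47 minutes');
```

2003-06-05 08:13:00

-47 minutes from 2003-06-05 09:00:00 is 2003-06-05 08:13:00.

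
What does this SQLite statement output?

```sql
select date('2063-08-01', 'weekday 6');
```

`weekday 6` advances to the next Saturday; 2063-08-01 is a Wednesday, so it moves forward to 2063-08-04.

2063-08-04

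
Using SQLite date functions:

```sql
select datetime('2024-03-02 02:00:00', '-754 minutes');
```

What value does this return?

754 minutes = 12h 34m; -754 minutes from 2024-03-02 02:00:00 is 2024-03-01 13:26:00 (crosses midnight).

2024-03-01 13:26:00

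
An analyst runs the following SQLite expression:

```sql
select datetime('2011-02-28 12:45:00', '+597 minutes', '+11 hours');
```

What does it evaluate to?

597 minutes = 9h 57m; +597 minutes from 2011-02-28 12:45:00 is 2011-02-28 22:42:00.
+11 hours from 2011-02-28 22:42:00 is 2011-03-01 09:42:00 (crosses midnight).

2011-03-01 09:42:00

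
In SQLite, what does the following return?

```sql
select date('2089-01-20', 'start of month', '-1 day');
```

2088-12-31

`start of month` rewinds 2089-01-20 to 2089-01-01.
Going back 1 day from 2089-01-01 reaches 2088-12-31 (last day of December, 31 days).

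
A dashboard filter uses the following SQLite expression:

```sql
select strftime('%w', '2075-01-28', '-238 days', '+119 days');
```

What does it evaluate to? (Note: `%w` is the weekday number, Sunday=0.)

First apply '-238 days', '+119 days': 2075-01-28 → 2074-10-01.
2074-10-01 is a Monday; with Sunday=0 that is 1.

1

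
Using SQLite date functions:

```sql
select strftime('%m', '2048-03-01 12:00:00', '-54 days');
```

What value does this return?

First apply '-54 days': 2048-03-01 12:00:00 → 2048-01-07 12:00:00.
`%m` extracts the 2-digit month (01-12): 01.

01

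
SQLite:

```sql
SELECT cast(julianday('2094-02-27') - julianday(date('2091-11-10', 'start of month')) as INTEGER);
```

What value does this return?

`start of month` rewinds 2091-11-10 to 2091-11-01.
29 days remain in November 2091 after the 1st (30 − 1).
Full months from December 2091 through January 2094 contribute their day counts.
Then 27 days into February 2094.
Total: 29 + 31 + 31 + 29 + 31 + 30 + 31 + 30 + 31 + 31 + 30 + 31 + 30 + 31 + 31 + 28 + 31 + 30 + 31 + 30 + 31 + 31 + 30 + 31 + 30 + 31 + 31 + 27 = 849.

849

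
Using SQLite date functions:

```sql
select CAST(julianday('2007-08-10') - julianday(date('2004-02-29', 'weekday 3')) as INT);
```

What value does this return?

`weekday 3` advances to the next Wednesday; 2004-02-29 is a Sunday, so it moves forward to 2004-03-03.
28 days remain in March 2004 after the 3rd (31 − 3).
Full months from April 2004 through July 2007 contribute their day counts.
Then 10 days into August 2007.
Total: 28 + 30 + 31 + 30 + 31 + 31 + 30 + 31 + 30 + 31 + 31 + 28 + 31 + 30 + 31 + 30 + 31 + 31 + 30 + 31 + 30 + 31 + 31 + 28 + 31 + 30 + 31 + 30 + 31 + 31 + 30 + 31 + 30 + 31 + 31 + 28 + 31 + 30 + 31 + 30 + 31 + 10 = 1255.

1255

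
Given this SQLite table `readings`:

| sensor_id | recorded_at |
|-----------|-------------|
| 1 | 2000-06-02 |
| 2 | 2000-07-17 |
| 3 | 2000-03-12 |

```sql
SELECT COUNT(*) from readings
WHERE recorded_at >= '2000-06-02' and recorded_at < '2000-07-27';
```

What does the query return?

2

Rows in [2000-06-02, 2000-07-27): 2000-06-02, 2000-07-17 → 2 rows.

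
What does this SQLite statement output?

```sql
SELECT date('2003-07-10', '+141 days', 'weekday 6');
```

2003-11-29

Applying '+141 days' to 2003-07-10: counting 141 days forward gives 2003-11-28.
`weekday 6` advances to the next Saturday; 2003-11-28 is a Friday, so it moves forward to 2003-11-29.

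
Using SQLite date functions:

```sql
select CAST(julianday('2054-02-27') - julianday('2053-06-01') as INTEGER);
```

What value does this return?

29 days remain in June 2053 after the 1st (30 − 1).
Full months from July 2053 through January 2054 contribute their day counts.
Then 27 days into February 2054.
Total: 29 + 31 + 31 + 30 + 31 + 30 + 31 + 31 + 27 = 271.

271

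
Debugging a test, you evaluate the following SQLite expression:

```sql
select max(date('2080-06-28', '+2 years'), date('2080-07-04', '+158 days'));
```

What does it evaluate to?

date('2080-06-28', '+2 years') → 2082-06-28.
date('2080-07-04', '+158 days') → 2080-12-09.
Later of the two is 2082-06-28.

2082-06-28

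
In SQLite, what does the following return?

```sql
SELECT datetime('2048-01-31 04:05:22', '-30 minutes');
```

-30 minutes from 2048-01-31 04:05:22 is 2048-01-31 03:35:22.

2048-01-31 03:35:22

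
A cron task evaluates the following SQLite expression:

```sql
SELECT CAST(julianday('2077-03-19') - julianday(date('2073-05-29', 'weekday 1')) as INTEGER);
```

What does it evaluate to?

`weekday 1` advances to the next Monday; 2073-05-29 is already a Monday, so it stays at 2073-05-29.
2 days remain in May 2073 after the 29th (31 − 29).
Full months from June 2073 through February 2077 contribute their day counts.
Then 19 days into March 2077.
Total: 2 + 30 + 31 + 31 + 30 + 31 + 30 + 31 + 31 + 28 + 31 + 30 + 31 + 30 + 31 + 31 + 30 + 31 + 30 + 31 + 31 + 28 + 31 + 30 + 31 + 30 + 31 + 31 + 30 + 31 + 30 + 31 + 31 + 29 + 31 + 30 + 31 + 30 + 31 + 31 + 30 + 31 + 30 + 31 + 31 + 28 + 19 = 1390.

1390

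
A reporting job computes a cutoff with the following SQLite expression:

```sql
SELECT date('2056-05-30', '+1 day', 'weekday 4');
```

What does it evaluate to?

2056-06-01

Advancing 1 more day within May lands on 2056-05-31.
`weekday 4` advances to the next Thursday; 2056-05-31 is a Wednesday, so it moves forward to 2056-06-01.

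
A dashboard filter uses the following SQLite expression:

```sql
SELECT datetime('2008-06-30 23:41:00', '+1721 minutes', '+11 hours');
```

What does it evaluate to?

1721 minutes = 28h 41m; +1721 minutes from 2008-06-30 23:41:00 is 2008-07-02 04:22:00 (crosses midnight).
+11 hours from 2008-07-02 04:22:00 is 2008-07-02 15:22:00.

2008-07-02 15:22:00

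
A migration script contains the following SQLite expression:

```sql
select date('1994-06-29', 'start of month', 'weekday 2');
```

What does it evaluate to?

`start of month` rewinds 1994-06-29 to 1994-06-01.
`weekday 2` advances to the next Tuesday; 1994-06-01 is a Wednesday, so it moves forward to 1994-06-07.

1994-06-07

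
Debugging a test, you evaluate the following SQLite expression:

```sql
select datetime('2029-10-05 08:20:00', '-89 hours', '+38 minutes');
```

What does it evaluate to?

-89 hours from 2029-10-05 08:20:00 is 2029-10-01 15:20:00 (crosses midnight).
+38 minutes from 2029-10-01 15:20:00 is 2029-10-01 15:58:00.

2029-10-01 15:58:00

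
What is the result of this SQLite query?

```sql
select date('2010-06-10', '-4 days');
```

Going back 4 days within June lands on 2010-06-06.

2010-06-06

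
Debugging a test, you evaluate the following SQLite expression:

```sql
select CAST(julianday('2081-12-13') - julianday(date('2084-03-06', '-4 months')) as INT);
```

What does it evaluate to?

-693

Adding -4 months to 2084-03-06 gives 2083-11-06.
18 days remain in December 2081 after the 13th (31 − 13).
Full months from January 2082 through October 2083 contribute their day counts.
Then 6 days into November 2083.
Total: 18 + 31 + 28 + 31 + 30 + 31 + 30 + 31 + 31 + 30 + 31 + 30 + 31 + 31 + 28 + 31 + 30 + 31 + 30 + 31 + 31 + 30 + 31 + 6 = 693.
The subtraction is earlier − later, so the result is −693 → -693.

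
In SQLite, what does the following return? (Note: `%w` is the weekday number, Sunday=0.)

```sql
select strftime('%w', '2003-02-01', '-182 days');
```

First apply '-182 days': 2003-02-01 → 2002-08-03.
2002-08-03 is a Saturday; with Sunday=0 that is 6.

6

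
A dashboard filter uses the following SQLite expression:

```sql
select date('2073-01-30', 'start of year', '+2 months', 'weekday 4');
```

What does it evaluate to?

`start of year` rewinds 2073-01-30 to 2073-01-01.
Adding +2 months to 2073-01-01 gives 2073-03-01.
`weekday 4` advances to the next Thursday; 2073-03-01 is a Wednesday, so it moves forward to 2073-03-02.

2073-03-02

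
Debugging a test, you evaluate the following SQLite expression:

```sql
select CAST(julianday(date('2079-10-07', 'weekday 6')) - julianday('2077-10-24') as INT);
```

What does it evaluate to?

`weekday 6` advances to the next Saturday; 2079-10-07 is already a Saturday, so it stays at 2079-10-07.
7 days remain in October 2077 after the 24th (31 − 24).
Full months from November 2077 through September 2079 contribute their day counts.
Then 7 days into October 2079.
Total: 7 + 30 + 31 + 31 + 28 + 31 + 30 + 31 + 30 + 31 + 31 + 30 + 31 + 30 + 31 + 31 + 28 + 31 + 30 + 31 + 30 + 31 + 31 + 30 + 7 = 713.

713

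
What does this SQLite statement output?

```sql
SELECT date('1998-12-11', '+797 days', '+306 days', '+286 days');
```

Applying '+797 days' to 1998-12-11: counting 797 days forward gives 2001-02-15.
Applying '+306 days' to 2001-02-15: counting 306 days forward gives 2001-12-18.
Applying '+286 days' to 2001-12-18: counting 286 days forward gives 2002-09-30.

2002-09-30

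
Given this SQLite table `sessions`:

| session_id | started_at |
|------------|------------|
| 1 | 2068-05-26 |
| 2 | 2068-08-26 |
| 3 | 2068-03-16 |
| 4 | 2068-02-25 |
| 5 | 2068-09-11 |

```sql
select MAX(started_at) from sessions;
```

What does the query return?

2068-09-11

MAX over {2068-02-25, 2068-03-16, 2068-05-26, 2068-08-26, 2068-09-11}.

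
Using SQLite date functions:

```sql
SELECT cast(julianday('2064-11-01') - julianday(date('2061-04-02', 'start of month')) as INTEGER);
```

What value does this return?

`start of month` rewinds 2061-04-02 to 2061-04-01.
29 days remain in April 2061 after the 1st (30 − 1).
Full months from May 2061 through October 2064 contribute their day counts.
Then 1 day into November 2064.
Total: 29 + 31 + 30 + 31 + 31 + 30 + 31 + 30 + 31 + 31 + 28 + 31 + 30 + 31 + 30 + 31 + 31 + 30 + 31 + 30 + 31 + 31 + 28 + 31 + 30 + 31 + 30 + 31 + 31 + 30 + 31 + 30 + 31 + 31 + 29 + 31 + 30 + 31 + 30 + 31 + 31 + 30 + 31 + 1 = 1310.

1310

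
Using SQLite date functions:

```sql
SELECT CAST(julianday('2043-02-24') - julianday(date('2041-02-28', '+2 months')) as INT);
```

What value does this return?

667

Adding +2 months to 2041-02-28 gives 2041-04-28.
2 days remain in April 2041 after the 28th (30 − 28).
Full months from May 2041 through January 2043 contribute their day counts.
Then 24 days into February 2043.
Total: 2 + 31 + 30 + 31 + 31 + 30 + 31 + 30 + 31 + 31 + 28 + 31 + 30 + 31 + 30 + 31 + 31 + 30 + 31 + 30 + 31 + 31 + 24 = 667.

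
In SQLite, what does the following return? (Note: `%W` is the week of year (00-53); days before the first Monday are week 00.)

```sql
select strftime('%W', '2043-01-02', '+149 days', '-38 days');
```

16

First apply '+149 days', '-38 days': 2043-01-02 → 2043-04-23.
2043-04-23 is a Thursday. SQLite's %W counts Mondays since the year started; the result is 16.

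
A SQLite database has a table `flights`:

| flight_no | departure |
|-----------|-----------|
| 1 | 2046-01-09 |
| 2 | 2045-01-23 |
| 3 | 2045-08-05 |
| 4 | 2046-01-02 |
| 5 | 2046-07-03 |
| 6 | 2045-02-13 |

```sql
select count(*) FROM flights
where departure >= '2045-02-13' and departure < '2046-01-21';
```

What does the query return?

Rows in [2045-02-13, 2046-01-21): 2046-01-09, 2045-08-05, 2046-01-02, 2045-02-13 → 4 rows.

4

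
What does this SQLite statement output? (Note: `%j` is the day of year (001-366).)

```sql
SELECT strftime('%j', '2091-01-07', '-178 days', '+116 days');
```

310

First apply '-178 days', '+116 days': 2091-01-07 → 2090-11-06.
Day-of-year for 2090-11-06: days since 2090-01-01 inclusive = 310, zero-padded to 310.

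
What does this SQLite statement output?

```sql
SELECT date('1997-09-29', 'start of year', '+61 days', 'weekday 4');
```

`start of year` rewinds 1997-09-29 to 1997-01-01.
Applying '+61 days' to 1997-01-01: counting 61 days forward gives 1997-03-03.
`weekday 4` advances to the next Thursday; 1997-03-03 is a Monday, so it moves forward to 1997-03-06.

1997-03-06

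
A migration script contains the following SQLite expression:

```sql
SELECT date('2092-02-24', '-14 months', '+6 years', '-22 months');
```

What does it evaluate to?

2095-02-24

Adding -14 months to 2092-02-24 gives 2090-12-24.
Adding +6 years to 2090-12-24 gives 2096-12-24.
Adding -22 months to 2096-12-24 gives 2095-02-24.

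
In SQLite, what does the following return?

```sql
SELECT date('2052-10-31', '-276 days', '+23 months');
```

Applying '-276 days' to 2052-10-31: counting 276 days back gives 2052-01-29.
Adding +23 months to 2052-01-29 gives 2053-12-29.

2053-12-29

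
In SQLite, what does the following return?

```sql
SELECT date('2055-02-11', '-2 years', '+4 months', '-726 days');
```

Adding -2 years to 2055-02-11 gives 2053-02-11.
Adding +4 months to 2053-02-11 gives 2053-06-11.
Applying '-726 days' to 2053-06-11: counting 726 days back gives 2051-06-16.

2051-06-16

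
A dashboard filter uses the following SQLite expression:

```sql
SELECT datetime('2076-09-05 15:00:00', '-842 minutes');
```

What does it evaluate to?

842 minutes = 14h 2m; -842 minutes from 2076-09-05 15:00:00 is 2076-09-05 00:58:00.

2076-09-05 00:58:00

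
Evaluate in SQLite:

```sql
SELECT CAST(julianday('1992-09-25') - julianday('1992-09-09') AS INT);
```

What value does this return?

16

Both dates are in September 1992: 25 − 9 = 16.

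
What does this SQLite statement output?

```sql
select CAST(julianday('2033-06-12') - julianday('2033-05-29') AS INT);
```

2 days remain in May 2033 after the 29th (31 − 29).
Then 12 days into June 2033.
Total: 2 + 12 = 14.

14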